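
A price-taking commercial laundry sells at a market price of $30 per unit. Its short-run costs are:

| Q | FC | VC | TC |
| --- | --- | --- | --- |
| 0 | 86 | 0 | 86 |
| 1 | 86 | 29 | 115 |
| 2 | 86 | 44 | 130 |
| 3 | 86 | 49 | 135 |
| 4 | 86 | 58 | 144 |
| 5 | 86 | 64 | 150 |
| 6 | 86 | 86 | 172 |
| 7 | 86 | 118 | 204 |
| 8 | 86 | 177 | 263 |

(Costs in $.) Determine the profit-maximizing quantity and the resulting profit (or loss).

Q = 6; profit = $8

Profit at each row (π = 30Q − TC): Q=0: -86; Q=1: -85; Q=2: -70; Q=3: -45; Q=4: -24; Q=5: 0; Q=6: 8; Q=7: 6; Q=8: -23.
Profit is maximized at Q = 6. AVC there is 86/6 = $14.33 ≤ P, so producing beats shutting down (which would give -$86).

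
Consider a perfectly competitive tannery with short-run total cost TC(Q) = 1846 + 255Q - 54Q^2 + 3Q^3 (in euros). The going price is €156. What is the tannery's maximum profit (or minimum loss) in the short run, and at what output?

Profit = -€394 at Q = 11

AVC = 255 - 54Q + 3Q^2 has its minimum €12 at Q = 9; price €156 clears that bar, so the firm operates.
With MC = 255 - 108Q + 9Q^2, P = MC on the upward-sloping part at Q* = 11.
TR = 156·11 = 1716. TC = 1846 + 264 = 2110. Profit = 1716 − 2110 = -€394.
That loss of €394 beats the €1846 the firm would lose by shutting down; producing recovers €1452 of fixed cost.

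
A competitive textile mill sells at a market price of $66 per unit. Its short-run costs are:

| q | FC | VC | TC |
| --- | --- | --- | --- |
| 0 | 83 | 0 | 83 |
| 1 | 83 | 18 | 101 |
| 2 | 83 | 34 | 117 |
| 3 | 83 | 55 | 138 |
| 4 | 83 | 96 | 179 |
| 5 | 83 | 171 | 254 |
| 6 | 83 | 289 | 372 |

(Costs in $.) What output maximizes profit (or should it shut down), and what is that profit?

Profit at each row (π = 66q − TC): q=0: -83; q=1: -35; q=2: 15; q=3: 60; q=4: 85; q=5: 76; q=6: 24.
Profit is maximized at q = 4. AVC there is 96/4 = $24 ≤ P, so producing beats shutting down (which would give -$83).

q = 4; profit = $85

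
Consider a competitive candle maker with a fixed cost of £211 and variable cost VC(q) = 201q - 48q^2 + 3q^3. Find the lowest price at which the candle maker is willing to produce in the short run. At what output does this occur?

The shutdown price is the minimum of AVC. VC = 201q - 48q^2 + 3q^3, so AVC = 201 - 48q + 3q^2.
At the minimum of AVC, MC = AVC. MC = 201 - 96q + 9q^2; setting MC = AVC gives 6q^2 - 48q = 0, so q = 8. min AVC = 9.
The firm shuts down for any P below £9.

£9 per unit, at q = 8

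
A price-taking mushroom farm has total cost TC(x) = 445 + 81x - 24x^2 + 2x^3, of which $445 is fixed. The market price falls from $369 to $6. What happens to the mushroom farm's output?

MC = 81 - 48x + 6x^2; the shutdown threshold is min AVC = $9 (at x = 6).
At P = $369 ≥ min AVC, set P = MC on the rising branch: x = 12.
At P = $6 < min AVC = $9, price no longer covers variable cost at any output, so the firm shuts down: x = 0.

Output falls from 12 to 0 (the firm shuts down)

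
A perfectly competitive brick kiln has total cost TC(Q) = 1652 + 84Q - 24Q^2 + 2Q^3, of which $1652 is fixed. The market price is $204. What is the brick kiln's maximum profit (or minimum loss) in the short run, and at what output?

Profit = -$52 at Q = 10

AVC = 84 - 24Q + 2Q^2; min AVC = $12 at Q = 6. Since P = $204 ≥ min AVC, the firm produces.
MC = 84 - 48Q + 6Q^2. Setting P = MC and taking the root on the rising branch gives Q* = 10.
TR = 204·10 = 2040. TC = 1652 + 440 = 2092. Profit = 2040 − 2092 = -$52.
That loss of $52 beats the $1652 the firm would lose by shutting down; producing recovers $1600 of fixed cost.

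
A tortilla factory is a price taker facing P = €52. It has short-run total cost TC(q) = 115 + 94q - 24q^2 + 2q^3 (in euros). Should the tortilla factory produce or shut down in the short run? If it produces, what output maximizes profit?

Produce at q = 7

Strip out fixed cost: VC = 94q - 24q^2 + 2q^3. Then AVC = 94 - 24q + 2q^2 and MC = 94 - 48q + 6q^2.
The AVC parabola has its vertex at q = 24/4 = 6, where AVC = 94 - 24·6 + 2·6^2 = €22.
P = €52 exceeds min AVC = €22, so the firm stays open.
P = MC gives 42 - 48q + 6q^2 = 0, with roots 1 and 7. Take the larger (rising MC): q* = 7.
Check: AVC at q = 7 is €24 ≤ P, so revenue covers variable cost.
Profit = P·q − TC = 52·7 − 283 = €81.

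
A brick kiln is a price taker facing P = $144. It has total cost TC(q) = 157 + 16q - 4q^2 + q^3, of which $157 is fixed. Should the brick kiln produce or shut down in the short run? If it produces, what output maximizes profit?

From TC, MC = TC'(q) = 16 - 8q + 3q^2 and AVC = VC/q = 16 - 4q + q^2.
AVC is minimized where dAVC/dq = -4 + 2q = 0, at q = 2; min AVC = 16 - 4·2 + 2^2 = $12.
Since P = $144 ≥ min AVC = $12, price covers variable cost and the firm should produce.
Set P = MC: 144 = 16 - 8q + 3q^2 → -128 - 8q + 3q^2 = 0. The roots are q = -16/3 and q = 8; the profit-maximizing output is on the rising part of MC, so q* = 8.
Check: AVC at q = 8 is $48 ≤ P, so revenue covers variable cost.
Profit = P·q − TC = 144·8 − 541 = $611.

Produce at q = 8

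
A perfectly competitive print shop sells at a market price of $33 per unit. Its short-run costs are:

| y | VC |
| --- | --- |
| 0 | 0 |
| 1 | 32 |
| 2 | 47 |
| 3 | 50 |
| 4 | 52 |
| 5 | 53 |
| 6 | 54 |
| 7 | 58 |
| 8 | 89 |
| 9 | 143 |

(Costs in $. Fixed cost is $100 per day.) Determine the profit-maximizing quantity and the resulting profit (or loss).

Compute π = P·y − TC at each output: y=0: -100; y=1: -99; y=2: -81; y=3: -51; y=4: -20; y=5: 12; y=6: 44; y=7: 73; y=8: 75; y=9: 54.
Profit is maximized at y = 8. AVC there is 89/8 = $11.12 ≤ P, so producing beats shutting down (which would give -$100).

y = 8; profit = $75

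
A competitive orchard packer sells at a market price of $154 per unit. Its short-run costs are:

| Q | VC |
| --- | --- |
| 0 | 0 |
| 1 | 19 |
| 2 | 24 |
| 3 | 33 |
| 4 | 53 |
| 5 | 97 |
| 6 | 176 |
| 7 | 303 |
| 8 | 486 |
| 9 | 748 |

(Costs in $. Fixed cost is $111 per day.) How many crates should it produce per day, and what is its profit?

Compute π = P·Q − TC at each output: Q=0: -111; Q=1: 24; Q=2: 173; Q=3: 318; Q=4: 452; Q=5: 562; Q=6: 637; Q=7: 664; Q=8: 635; Q=9: 527.
Profit is maximized at Q = 7. AVC there is 303/7 = $43.29 ≤ P, so producing beats shutting down (which would give -$111).

Q = 7; profit = $664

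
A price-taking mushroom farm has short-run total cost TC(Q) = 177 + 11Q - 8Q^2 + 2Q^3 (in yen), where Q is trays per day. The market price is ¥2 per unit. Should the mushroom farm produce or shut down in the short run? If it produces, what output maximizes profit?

Shut down

Variable cost is VC = 11Q - 8Q^2 + 2Q^3, so AVC = VC/Q = 11 - 8Q + 2Q^2 and MC = dTC/dQ = 11 - 16Q + 6Q^2.
AVC is minimized where dAVC/dQ = -8 + 4Q = 0, at Q = 2; min AVC = 11 - 8·2 + 2·2^2 = ¥3.
With P < min AVC (¥2 < ¥3), every unit sold adds to the loss.
Shutting down limits the loss to fixed cost, ¥177.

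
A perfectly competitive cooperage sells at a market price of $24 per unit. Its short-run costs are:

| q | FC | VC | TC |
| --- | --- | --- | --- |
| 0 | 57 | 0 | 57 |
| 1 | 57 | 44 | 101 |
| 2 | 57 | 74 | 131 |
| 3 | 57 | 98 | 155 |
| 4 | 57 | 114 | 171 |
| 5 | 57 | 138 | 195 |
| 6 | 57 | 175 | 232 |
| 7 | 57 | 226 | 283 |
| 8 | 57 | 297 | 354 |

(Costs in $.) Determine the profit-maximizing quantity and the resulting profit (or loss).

q = 0 (shut down); profit = -$57

Compute π = P·q − TC at each output: q=0: -57; q=1: -77; q=2: -83; q=3: -83; q=4: -75; q=5: -75; q=6: -88; q=7: -115; q=8: -162.
Profit is highest at q = 0. Equivalently, the lowest AVC in the table is 138/5 ≈ $27.60 at q = 5, and P = $24 falls below it — price never covers variable cost, so the firm shuts down and loses only its fixed cost.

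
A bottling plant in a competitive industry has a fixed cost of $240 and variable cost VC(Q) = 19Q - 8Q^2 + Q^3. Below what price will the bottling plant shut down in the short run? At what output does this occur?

$3 per unit, at Q = 4

The shutdown price is the minimum of AVC. VC = 19Q - 8Q^2 + Q^3, so AVC = 19 - 8Q + Q^2.
dAVC/dQ = -8 + 2Q = 0 gives Q = 4. min AVC = 19 - 8·4 + 4^2 = 3.
For P < $3 the firm produces nothing.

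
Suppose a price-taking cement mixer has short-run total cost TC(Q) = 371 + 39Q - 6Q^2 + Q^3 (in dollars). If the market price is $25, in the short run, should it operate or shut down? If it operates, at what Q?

Shut down

Strip out fixed cost: VC = 39Q - 6Q^2 + Q^3. Then AVC = 39 - 6Q + Q^2 and MC = 39 - 12Q + 3Q^2.
AVC hits its minimum where MC = AVC, at Q = 3, giving min AVC = 39 - 6·3 + 3^2 = $30.
P = $25 lies below min AVC = $30; no output level covers variable cost.
The firm minimizes its loss by shutting down and losing only its fixed cost of $371.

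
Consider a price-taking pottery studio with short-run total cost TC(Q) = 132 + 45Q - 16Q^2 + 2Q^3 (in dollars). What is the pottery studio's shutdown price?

The firm shuts down when price falls below the minimum of average variable cost. AVC = VC/Q = 45 - 16Q + 2Q^2.
dAVC/dQ = -16 + 4Q = 0 gives Q = 4. min AVC = 45 - 16·4 + 2·4^2 = 13.
So the shutdown price is $13.

$13 per unit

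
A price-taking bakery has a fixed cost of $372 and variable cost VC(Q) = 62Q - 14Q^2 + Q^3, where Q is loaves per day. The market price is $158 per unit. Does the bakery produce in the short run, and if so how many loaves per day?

Produce at Q = 12

Strip out fixed cost: VC = 62Q - 14Q^2 + Q^3. Then AVC = 62 - 14Q + Q^2 and MC = 62 - 28Q + 3Q^2.
AVC hits its minimum where MC = AVC, at Q = 7, giving min AVC = 62 - 14·7 + 7^2 = $13.
Since P = $158 ≥ min AVC = $13, price covers variable cost and the firm should produce.
P = MC gives -96 - 28Q + 3Q^2 = 0, with roots -8/3 and 12. Take the larger (rising MC): Q* = 12.
Check: AVC at Q = 12 is $38 ≤ P, so revenue covers variable cost.
Profit = P·Q − TC = 158·12 − 828 = $1068.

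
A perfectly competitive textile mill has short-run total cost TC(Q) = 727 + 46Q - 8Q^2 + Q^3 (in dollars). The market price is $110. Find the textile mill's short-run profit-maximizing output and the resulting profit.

AVC = 46 - 8Q + Q^2; min AVC = $30 at Q = 4. Since P = $110 ≥ min AVC, the firm produces.
With MC = 46 - 16Q + 3Q^2, P = MC on the upward-sloping part at Q* = 8.
TR = 110·8 = 880. TC = 727 + 368 = 1095. Profit = 880 − 1095 = -$215.
By producing, the firm covers all variable cost plus $512 of fixed cost; shutting down would lose the full $727.

Profit = -$215 at Q = 8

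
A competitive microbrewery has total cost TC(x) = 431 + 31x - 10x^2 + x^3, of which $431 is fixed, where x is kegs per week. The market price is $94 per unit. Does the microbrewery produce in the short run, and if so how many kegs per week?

Produce at x = 9

Variable cost is VC = 31x - 10x^2 + x^3, so AVC = VC/x = 31 - 10x + x^2 and MC = dTC/dx = 31 - 20x + 3x^2.
AVC is minimized where dAVC/dx = -10 + 2x = 0, at x = 5; min AVC = 31 - 10·5 + 5^2 = $6.
P = $94 exceeds min AVC = $6, so the firm stays open.
P = MC gives -63 - 20x + 3x^2 = 0, with roots -7/3 and 9. Take the larger (rising MC): x* = 9.
Check: AVC at x = 9 is $22 ≤ P, so revenue covers variable cost.
Profit = P·x − TC = 94·9 − 629 = $217.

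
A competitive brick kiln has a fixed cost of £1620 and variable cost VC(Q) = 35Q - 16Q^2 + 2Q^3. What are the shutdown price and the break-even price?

AVC = 35 - 16Q + 2Q^2; minimized at Q = 4, giving min AVC = £3. That is the shutdown price.
ATC = 1620/Q + 35 - 16Q + 2Q^2. Setting dATC/dQ = −1620/Q^2 − 16 + 4Q = 0 gives Q = 9 (since 4·9^3 − 16·9^2 = 1620).
min ATC = 1620/9 + 35 − 16·9 + 2·9^2 = £233. That is the break-even price.
Between these two prices the firm operates at a loss; above £233 it earns a profit.

Shutdown price = £3; break-even price = £233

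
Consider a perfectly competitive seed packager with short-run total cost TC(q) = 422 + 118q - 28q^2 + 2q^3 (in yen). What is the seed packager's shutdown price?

The shutdown price is the minimum of AVC. VC = 118q - 28q^2 + 2q^3, so AVC = 118 - 28q + 2q^2.
dAVC/dq = -28 + 4q = 0 gives q = 7. min AVC = 118 - 28·7 + 2·7^2 = 20.
The firm shuts down for any P below ¥20.

¥20 per unit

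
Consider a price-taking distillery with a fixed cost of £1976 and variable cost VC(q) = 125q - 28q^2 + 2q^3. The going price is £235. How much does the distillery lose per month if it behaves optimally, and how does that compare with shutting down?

AVC = 125 - 28q + 2q^2 has its minimum £27 at q = 7; price £235 clears that bar, so the firm operates.
With MC = 125 - 56q + 6q^2, P = MC on the upward-sloping part at q* = 11.
TR = 235·11 = 2585. TC = 1976 + 649 = 2625. Profit = 2585 − 2625 = -£40.
That loss of £40 beats the £1976 the firm would lose by shutting down; producing recovers £1936 of fixed cost.

Profit = -£40 at q = 11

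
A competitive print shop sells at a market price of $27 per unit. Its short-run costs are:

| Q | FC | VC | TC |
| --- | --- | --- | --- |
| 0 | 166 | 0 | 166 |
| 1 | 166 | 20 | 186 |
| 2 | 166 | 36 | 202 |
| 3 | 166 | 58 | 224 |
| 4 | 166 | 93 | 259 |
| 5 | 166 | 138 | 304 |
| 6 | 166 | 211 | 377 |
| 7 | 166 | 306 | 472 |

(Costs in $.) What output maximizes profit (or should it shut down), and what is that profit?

Q = 3; profit = -$143

Tabulate TR − TC: Q=0: -166; Q=1: -159; Q=2: -148; Q=3: -143; Q=4: -151; Q=5: -169; Q=6: -215; Q=7: -283.
Profit is maximized at Q = 3. AVC there is 58/3 = $19.33 ≤ P, so producing beats shutting down (which would give -$166).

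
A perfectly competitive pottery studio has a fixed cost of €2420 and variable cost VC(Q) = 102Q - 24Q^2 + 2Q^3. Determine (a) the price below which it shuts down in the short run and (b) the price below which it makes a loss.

Shutdown price = min AVC. AVC = 102 - 24Q + 2Q^2, with vertex at Q = 6 and minimum €30.
ATC = 2420/Q + 102 - 24Q + 2Q^2. Setting dATC/dQ = −2420/Q^2 − 24 + 4Q = 0 gives Q = 11 (since 4·11^3 − 24·11^2 = 2420).
min ATC = 2420/11 + 102 − 24·11 + 2·11^2 = €300. That is the break-even price.
For €30 ≤ P < €300 the firm produces at a loss; below €30 it shuts down.

Shutdown price = €30; break-even price = €300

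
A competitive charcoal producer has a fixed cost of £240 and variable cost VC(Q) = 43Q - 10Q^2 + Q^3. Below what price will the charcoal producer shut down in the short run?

£18 per unit

The shutdown price is the minimum of AVC. VC = 43Q - 10Q^2 + Q^3, so AVC = 43 - 10Q + Q^2.
At the minimum of AVC, MC = AVC. MC = 43 - 20Q + 3Q^2; setting MC = AVC gives 2Q^2 - 10Q = 0, so Q = 5. min AVC = 18.
The firm shuts down for any P below £18.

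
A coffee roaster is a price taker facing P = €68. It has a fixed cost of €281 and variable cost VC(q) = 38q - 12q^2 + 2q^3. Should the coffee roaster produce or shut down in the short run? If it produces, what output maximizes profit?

Produce at q = 5

From TC, MC = TC'(q) = 38 - 24q + 6q^2 and AVC = VC/q = 38 - 12q + 2q^2.
AVC hits its minimum where MC = AVC, at q = 3, giving min AVC = 38 - 12·3 + 2·3^2 = €20.
P = €68 exceeds min AVC = €20, so the firm stays open.
Solving P = MC: -30 - 24q + 6q^2 = 0 ⇒ q = -1 or 5. On the upward-sloping branch, q* = 5.
Check: AVC at q = 5 is €28 ≤ P, so revenue covers variable cost.
Profit = P·q − TC = 68·5 − 421 = -€81, a loss, but smaller than the €281 fixed cost the firm would lose by shutting down.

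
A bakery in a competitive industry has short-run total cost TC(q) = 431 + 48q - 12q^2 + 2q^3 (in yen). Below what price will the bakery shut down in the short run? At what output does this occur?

¥30 per unit, at q = 3

Short-run supply begins at min AVC. From VC = 48q - 12q^2 + 2q^3, AVC = 48 - 12q + 2q^2.
At the minimum of AVC, MC = AVC. MC = 48 - 24q + 6q^2; setting MC = AVC gives 4q^2 - 12q = 0, so q = 3. min AVC = 30.
So the shutdown price is ¥30.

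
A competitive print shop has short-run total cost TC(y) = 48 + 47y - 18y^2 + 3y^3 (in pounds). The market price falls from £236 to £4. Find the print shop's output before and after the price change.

AVC = 47 - 18y + 3y^2, minimized at y = 3 where min AVC = £20. MC = 47 - 36y + 9y^2.
At P = £236 ≥ min AVC, set P = MC on the rising branch: y = 7.
At P = £4 < min AVC = £20, price no longer covers variable cost at any output, so the firm shuts down: y = 0.

Output falls from 7 to 0 (the firm shuts down)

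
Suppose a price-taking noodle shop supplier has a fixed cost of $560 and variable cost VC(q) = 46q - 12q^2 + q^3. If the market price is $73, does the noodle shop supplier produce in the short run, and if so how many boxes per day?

Variable cost is VC = 46q - 12q^2 + q^3, so AVC = VC/q = 46 - 12q + q^2 and MC = dTC/dq = 46 - 24q + 3q^2.
The AVC parabola has its vertex at q = 12/2 = 6, where AVC = 46 - 12·6 + 6^2 = $10.
P = $73 exceeds min AVC = $10, so the firm stays open.
P = MC gives -27 - 24q + 3q^2 = 0, with roots -1 and 9. Take the larger (rising MC): q* = 9.
Check: AVC at q = 9 is $19 ≤ P, so revenue covers variable cost.
Profit = P·q − TC = 73·9 − 731 = -$74, a loss, but smaller than the $560 fixed cost the firm would lose by shutting down.

Produce at q = 9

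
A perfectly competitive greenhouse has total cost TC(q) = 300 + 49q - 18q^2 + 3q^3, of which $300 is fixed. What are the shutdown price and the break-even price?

Shutdown price = $22; break-even price = $94

Shutdown price = min AVC. AVC = 49 - 18q + 3q^2, with vertex at q = 3 and minimum $22.
ATC = 300/q + 49 - 18q + 3q^2. Setting dATC/dq = −300/q^2 − 18 + 6q = 0 gives q = 5 (since 6·5^3 − 18·5^2 = 300).
min ATC = 300/5 + 49 − 18·5 + 3·5^2 = $94. That is the break-even price.
Between these two prices the firm operates at a loss; above $94 it earns a profit.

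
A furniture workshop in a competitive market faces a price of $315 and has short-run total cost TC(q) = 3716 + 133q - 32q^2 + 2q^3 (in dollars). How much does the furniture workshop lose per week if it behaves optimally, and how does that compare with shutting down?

AVC = 133 - 32q + 2q^2 has its minimum $5 at q = 8; price $315 clears that bar, so the firm operates.
With MC = 133 - 64q + 6q^2, P = MC on the upward-sloping part at q* = 13.
TR = 315·13 = 4095. TC = 3716 + 715 = 4431. Profit = 4095 − 4431 = -$336.
Shutting down would mean losing the fixed cost of $3716, so operating at a loss of $336 is better by $3380.

Profit = -$336 at q = 13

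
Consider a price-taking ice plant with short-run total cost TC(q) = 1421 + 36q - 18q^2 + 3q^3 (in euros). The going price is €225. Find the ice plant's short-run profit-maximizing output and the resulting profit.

Profit = -€245 at q = 7

AVC = 36 - 18q + 3q^2 has its minimum €9 at q = 3; price €225 clears that bar, so the firm operates.
With MC = 36 - 36q + 9q^2, P = MC on the upward-sloping part at q* = 7.
TR = 225·7 = 1575. TC = 1421 + 399 = 1820. Profit = 1575 − 1820 = -€245.
That loss of €245 beats the €1421 the firm would lose by shutting down; producing recovers €1176 of fixed cost.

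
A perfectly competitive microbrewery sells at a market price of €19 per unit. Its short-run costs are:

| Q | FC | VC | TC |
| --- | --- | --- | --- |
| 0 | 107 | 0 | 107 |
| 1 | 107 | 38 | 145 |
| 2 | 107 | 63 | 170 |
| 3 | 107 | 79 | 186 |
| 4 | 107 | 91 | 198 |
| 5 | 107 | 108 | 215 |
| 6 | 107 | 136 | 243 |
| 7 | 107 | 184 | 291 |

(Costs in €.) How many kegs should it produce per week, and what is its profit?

Profit at each row (π = 19Q − TC): Q=0: -107; Q=1: -126; Q=2: -132; Q=3: -129; Q=4: -122; Q=5: -120; Q=6: -129; Q=7: -158.
Profit is highest at Q = 0. Equivalently, the lowest AVC in the table is 108/5 ≈ €21.60 at Q = 5, and P = €19 falls below it — price never covers variable cost, so the firm shuts down and loses only its fixed cost.

Q = 0 (shut down); profit = -€107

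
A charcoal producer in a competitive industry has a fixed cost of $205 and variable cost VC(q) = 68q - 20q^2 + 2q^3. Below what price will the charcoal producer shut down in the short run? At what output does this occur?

The shutdown price is the minimum of AVC. VC = 68q - 20q^2 + 2q^3, so AVC = 68 - 20q + 2q^2.
At the minimum of AVC, MC = AVC. MC = 68 - 40q + 6q^2; setting MC = AVC gives 4q^2 - 20q = 0, so q = 5. min AVC = 18.
For P < $18 the firm produces nothing.

$18 per unit, at q = 5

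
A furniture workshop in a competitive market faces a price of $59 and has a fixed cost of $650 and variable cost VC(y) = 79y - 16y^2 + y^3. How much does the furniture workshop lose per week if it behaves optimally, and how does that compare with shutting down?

Profit = -$250 at y = 10

AVC = 79 - 16y + y^2 has its minimum $15 at y = 8; price $59 clears that bar, so the firm operates.
With MC = 79 - 32y + 3y^2, P = MC on the upward-sloping part at y* = 10.
TR = 59·10 = 590. TC = 650 + 190 = 840. Profit = 590 − 840 = -$250.
Shutting down would mean losing the fixed cost of $650, so operating at a loss of $250 is better by $400.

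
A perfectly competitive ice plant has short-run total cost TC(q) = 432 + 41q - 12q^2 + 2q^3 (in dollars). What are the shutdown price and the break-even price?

AVC = 41 - 12q + 2q^2; minimized at q = 3, giving min AVC = $23. That is the shutdown price.
ATC = 432/q + 41 - 12q + 2q^2. Setting dATC/dq = −432/q^2 − 12 + 4q = 0 gives q = 6 (since 4·6^3 − 12·6^2 = 432).
min ATC = 432/6 + 41 − 12·6 + 2·6^2 = $113. That is the break-even price.
For $23 ≤ P < $113 the firm produces at a loss; below $23 it shuts down.

Shutdown price = $23; break-even price = $113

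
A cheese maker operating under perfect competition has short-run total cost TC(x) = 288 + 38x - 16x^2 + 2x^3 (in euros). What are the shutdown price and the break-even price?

Shutdown price = €6; break-even price = €62

Shutdown price = min AVC. AVC = 38 - 16x + 2x^2, with vertex at x = 4 and minimum €6.
ATC = 288/x + 38 - 16x + 2x^2. Setting dATC/dx = −288/x^2 − 16 + 4x = 0 gives x = 6 (since 4·6^3 − 16·6^2 = 288).
min ATC = 288/6 + 38 − 16·6 + 2·6^2 = €62. That is the break-even price.
Between these two prices the firm operates at a loss; above €62 it earns a profit.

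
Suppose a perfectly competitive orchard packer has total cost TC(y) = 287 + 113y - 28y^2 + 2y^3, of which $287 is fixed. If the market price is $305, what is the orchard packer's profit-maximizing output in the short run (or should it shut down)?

From TC, MC = TC'(y) = 113 - 56y + 6y^2 and AVC = VC/y = 113 - 28y + 2y^2.
The AVC parabola has its vertex at y = 28/4 = 7, where AVC = 113 - 28·7 + 2·7^2 = $15.
P = $305 exceeds min AVC = $15, so the firm stays open.
Solving P = MC: -192 - 56y + 6y^2 = 0 ⇒ y = -8/3 or 12. On the upward-sloping branch, y* = 12.
Check: AVC at y = 12 is $65 ≤ P, so revenue covers variable cost.
Profit = P·y − TC = 305·12 − 1067 = $2593.

Produce at y = 12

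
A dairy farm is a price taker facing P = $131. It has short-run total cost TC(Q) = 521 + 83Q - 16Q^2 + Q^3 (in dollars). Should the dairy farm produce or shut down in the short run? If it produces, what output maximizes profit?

Produce at Q = 12

Variable cost is VC = 83Q - 16Q^2 + Q^3, so AVC = VC/Q = 83 - 16Q + Q^2 and MC = dTC/dQ = 83 - 32Q + 3Q^2.
AVC hits its minimum where MC = AVC, at Q = 8, giving min AVC = 83 - 16·8 + 8^2 = $19.
Because $131 ≥ $19, revenue can cover variable cost; the firm operates.
P = MC gives -48 - 32Q + 3Q^2 = 0, with roots -4/3 and 12. Take the larger (rising MC): Q* = 12.
Check: AVC at Q = 12 is $35 ≤ P, so revenue covers variable cost.
Profit = P·Q − TC = 131·12 − 941 = $631.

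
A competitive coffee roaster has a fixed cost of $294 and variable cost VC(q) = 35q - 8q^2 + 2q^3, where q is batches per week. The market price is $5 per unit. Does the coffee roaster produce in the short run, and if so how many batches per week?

Variable cost is VC = 35q - 8q^2 + 2q^3, so AVC = VC/q = 35 - 8q + 2q^2 and MC = dTC/dq = 35 - 16q + 6q^2.
AVC hits its minimum where MC = AVC, at q = 2, giving min AVC = 35 - 8·2 + 2·2^2 = $27.
With P < min AVC ($5 < $27), every unit sold adds to the loss.
The firm minimizes its loss by shutting down and losing only its fixed cost of $294.

Shut down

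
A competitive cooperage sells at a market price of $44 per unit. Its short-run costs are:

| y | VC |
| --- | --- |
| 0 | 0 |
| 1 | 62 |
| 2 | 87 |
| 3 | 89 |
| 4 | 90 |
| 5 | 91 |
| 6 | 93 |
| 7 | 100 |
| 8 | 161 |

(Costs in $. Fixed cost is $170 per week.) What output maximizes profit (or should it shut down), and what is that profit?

Tabulate TR − TC: y=0: -170; y=1: -188; y=2: -169; y=3: -127; y=4: -84; y=5: -41; y=6: 1; y=7: 38; y=8: 21.
Profit is maximized at y = 7. AVC there is 100/7 = $14.29 ≤ P, so producing beats shutting down (which would give -$170).

y = 7; profit = $38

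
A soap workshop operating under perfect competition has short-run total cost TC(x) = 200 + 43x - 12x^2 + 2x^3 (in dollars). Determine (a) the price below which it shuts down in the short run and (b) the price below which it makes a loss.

Shutdown price = $25; break-even price = $73

AVC = 43 - 12x + 2x^2; minimized at x = 3, giving min AVC = $25. That is the shutdown price.
ATC = 200/x + 43 - 12x + 2x^2. Setting dATC/dx = −200/x^2 − 12 + 4x = 0 gives x = 5 (since 4·5^3 − 12·5^2 = 200).
min ATC = 200/5 + 43 − 12·5 + 2·5^2 = $73. That is the break-even price.
For $25 ≤ P < $73 the firm produces at a loss; below $25 it shuts down.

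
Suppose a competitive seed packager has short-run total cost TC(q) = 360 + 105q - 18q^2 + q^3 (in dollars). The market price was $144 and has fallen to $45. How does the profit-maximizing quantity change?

Output falls from 13 to 10

AVC = 105 - 18q + q^2, minimized at q = 9 where min AVC = $24. MC = 105 - 36q + 3q^2.
With P = $144 above the shutdown price, P = MC gives q = 13.
At P = $45 ≥ min AVC, set P = MC: q = 10. The firm stays open but cuts output.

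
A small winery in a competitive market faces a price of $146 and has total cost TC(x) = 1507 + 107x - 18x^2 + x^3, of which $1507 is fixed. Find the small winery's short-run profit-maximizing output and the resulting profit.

AVC = 107 - 18x + x^2; min AVC = $26 at x = 9. Since P = $146 ≥ min AVC, the firm produces.
With MC = 107 - 36x + 3x^2, P = MC on the upward-sloping part at x* = 13.
TR = 146·13 = 1898. TC = 1507 + 546 = 2053. Profit = 1898 − 2053 = -$155.
That loss of $155 beats the $1507 the firm would lose by shutting down; producing recovers $1352 of fixed cost.

Profit = -$155 at x = 13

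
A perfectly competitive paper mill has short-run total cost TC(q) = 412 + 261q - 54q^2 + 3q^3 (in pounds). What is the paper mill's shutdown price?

The shutdown price is the minimum of AVC. VC = 261q - 54q^2 + 3q^3, so AVC = 261 - 54q + 3q^2.
At the minimum of AVC, MC = AVC. MC = 261 - 108q + 9q^2; setting MC = AVC gives 6q^2 - 54q = 0, so q = 9. min AVC = 18.
For P < £18 the firm produces nothing.

£18 per unit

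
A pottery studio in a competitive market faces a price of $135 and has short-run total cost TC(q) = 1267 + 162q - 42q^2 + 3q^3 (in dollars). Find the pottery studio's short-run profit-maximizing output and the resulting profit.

AVC = 162 - 42q + 3q^2; min AVC = $15 at q = 7. Since P = $135 ≥ min AVC, the firm produces.
MC = 162 - 84q + 9q^2. Setting P = MC and taking the root on the rising branch gives q* = 9.
TR = 135·9 = 1215. TC = 1267 + 243 = 1510. Profit = 1215 − 1510 = -$295.
By producing, the firm covers all variable cost plus $972 of fixed cost; shutting down would lose the full $1267.

Profit = -$295 at q = 9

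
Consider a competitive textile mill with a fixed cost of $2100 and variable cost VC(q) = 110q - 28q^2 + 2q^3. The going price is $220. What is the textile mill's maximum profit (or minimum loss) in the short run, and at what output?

Profit = -$164 at q = 11

AVC = 110 - 28q + 2q^2 has its minimum $12 at q = 7; price $220 clears that bar, so the firm operates.
With MC = 110 - 56q + 6q^2, P = MC on the upward-sloping part at q* = 11.
TR = 220·11 = 2420. TC = 2100 + 484 = 2584. Profit = 2420 − 2584 = -$164.
Shutting down would mean losing the fixed cost of $2100, so operating at a loss of $164 is better by $1936.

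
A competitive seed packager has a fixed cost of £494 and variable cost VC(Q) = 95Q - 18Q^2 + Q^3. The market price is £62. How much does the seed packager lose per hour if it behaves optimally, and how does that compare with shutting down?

Profit = -£10 at Q = 11

AVC = 95 - 18Q + Q^2 has its minimum £14 at Q = 9; price £62 clears that bar, so the firm operates.
MC = 95 - 36Q + 3Q^2. Setting P = MC and taking the root on the rising branch gives Q* = 11.
TR = 62·11 = 682. TC = 494 + 198 = 692. Profit = 682 − 692 = -£10.
By producing, the firm covers all variable cost plus £484 of fixed cost; shutting down would lose the full £494.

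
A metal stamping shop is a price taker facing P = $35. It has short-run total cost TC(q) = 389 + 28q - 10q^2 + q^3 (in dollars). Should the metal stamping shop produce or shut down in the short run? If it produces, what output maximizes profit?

Variable cost is VC = 28q - 10q^2 + q^3, so AVC = VC/q = 28 - 10q + q^2 and MC = dTC/dq = 28 - 20q + 3q^2.
AVC is minimized where dAVC/dq = -10 + 2q = 0, at q = 5; min AVC = 28 - 10·5 + 5^2 = $3.
Since P = $35 ≥ min AVC = $3, price covers variable cost and the firm should produce.
P = MC gives -7 - 20q + 3q^2 = 0, with roots -1/3 and 7. Take the larger (rising MC): q* = 7.
Check: AVC at q = 7 is $7 ≤ P, so revenue covers variable cost.
Profit = P·q − TC = 35·7 − 438 = -$193, a loss, but smaller than the $389 fixed cost the firm would lose by shutting down.

Produce at q = 7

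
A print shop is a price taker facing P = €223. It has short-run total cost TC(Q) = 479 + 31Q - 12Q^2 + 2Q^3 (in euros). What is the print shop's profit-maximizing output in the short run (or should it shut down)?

Produce at Q = 8

Strip out fixed cost: VC = 31Q - 12Q^2 + 2Q^3. Then AVC = 31 - 12Q + 2Q^2 and MC = 31 - 24Q + 6Q^2.
AVC is minimized where dAVC/dQ = -12 + 4Q = 0, at Q = 3; min AVC = 31 - 12·3 + 2·3^2 = €13.
Because €223 ≥ €13, revenue can cover variable cost; the firm operates.
P = MC gives -192 - 24Q + 6Q^2 = 0, with roots -4 and 8. Take the larger (rising MC): Q* = 8.
Check: AVC at Q = 8 is €63 ≤ P, so revenue covers variable cost.
Profit = P·Q − TC = 223·8 − 983 = €801.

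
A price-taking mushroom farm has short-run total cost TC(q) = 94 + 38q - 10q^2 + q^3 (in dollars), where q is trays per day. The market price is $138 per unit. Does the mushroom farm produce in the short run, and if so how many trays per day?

From TC, MC = TC'(q) = 38 - 20q + 3q^2 and AVC = VC/q = 38 - 10q + q^2.
The AVC parabola has its vertex at q = 10/2 = 5, where AVC = 38 - 10·5 + 5^2 = $13.
P = $138 exceeds min AVC = $13, so the firm stays open.
Solving P = MC: -100 - 20q + 3q^2 = 0 ⇒ q = -10/3 or 10. On the upward-sloping branch, q* = 10.
Check: AVC at q = 10 is $38 ≤ P, so revenue covers variable cost.
Profit = P·q − TC = 138·10 − 474 = $906.

Produce at q = 10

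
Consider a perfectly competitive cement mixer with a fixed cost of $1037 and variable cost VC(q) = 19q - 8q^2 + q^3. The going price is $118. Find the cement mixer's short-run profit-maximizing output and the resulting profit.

AVC = 19 - 8q + q^2 has its minimum $3 at q = 4; price $118 clears that bar, so the firm operates.
MC = 19 - 16q + 3q^2. Setting P = MC and taking the root on the rising branch gives q* = 9.
TR = 118·9 = 1062. TC = 1037 + 252 = 1289. Profit = 1062 − 1289 = -$227.
Shutting down would mean losing the fixed cost of $1037, so operating at a loss of $227 is better by $810.

Profit = -$227 at q = 9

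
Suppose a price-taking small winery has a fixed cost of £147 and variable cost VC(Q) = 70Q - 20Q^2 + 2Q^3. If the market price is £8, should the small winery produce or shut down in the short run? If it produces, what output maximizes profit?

Shut down

From TC, MC = TC'(Q) = 70 - 40Q + 6Q^2 and AVC = VC/Q = 70 - 20Q + 2Q^2.
AVC is minimized where dAVC/dQ = -20 + 4Q = 0, at Q = 5; min AVC = 70 - 20·5 + 2·5^2 = £20.
With P < min AVC (£8 < £20), every unit sold adds to the loss.
Shutting down limits the loss to fixed cost, £147.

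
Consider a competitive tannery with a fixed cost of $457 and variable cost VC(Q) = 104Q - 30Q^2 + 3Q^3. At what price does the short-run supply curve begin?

Short-run supply begins at min AVC. From VC = 104Q - 30Q^2 + 3Q^3, AVC = 104 - 30Q + 3Q^2.
At the minimum of AVC, MC = AVC. MC = 104 - 60Q + 9Q^2; setting MC = AVC gives 6Q^2 - 30Q = 0, so Q = 5. min AVC = 29.
For P < $29 the firm produces nothing.

$29 per unit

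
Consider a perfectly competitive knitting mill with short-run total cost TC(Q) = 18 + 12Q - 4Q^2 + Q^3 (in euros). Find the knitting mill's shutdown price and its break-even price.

Shutdown price = €8; break-even price = €15

AVC = 12 - 4Q + Q^2; minimized at Q = 2, giving min AVC = €8. That is the shutdown price.
ATC = 18/Q + 12 - 4Q + Q^2. Setting dATC/dQ = −18/Q^2 − 4 + 2Q = 0 gives Q = 3 (since 2·3^3 − 4·3^2 = 18).
min ATC = 18/3 + 12 − 4·3 + 3^2 = €15. That is the break-even price.
For €8 ≤ P < €15 the firm produces at a loss; below €8 it shuts down.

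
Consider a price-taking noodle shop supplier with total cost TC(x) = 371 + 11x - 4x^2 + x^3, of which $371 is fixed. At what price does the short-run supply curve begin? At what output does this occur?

$7 per unit, at x = 2

The shutdown price is the minimum of AVC. VC = 11x - 4x^2 + x^3, so AVC = 11 - 4x + x^2.
At the minimum of AVC, MC = AVC. MC = 11 - 8x + 3x^2; setting MC = AVC gives 2x^2 - 4x = 0, so x = 2. min AVC = 7.
For P < $7 the firm produces nothing.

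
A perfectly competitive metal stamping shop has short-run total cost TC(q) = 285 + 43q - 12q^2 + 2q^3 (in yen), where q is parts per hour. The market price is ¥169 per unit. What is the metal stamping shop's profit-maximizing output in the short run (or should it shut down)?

Produce at q = 7

Strip out fixed cost: VC = 43q - 12q^2 + 2q^3. Then AVC = 43 - 12q + 2q^2 and MC = 43 - 24q + 6q^2.
AVC is minimized where dAVC/dq = -12 + 4q = 0, at q = 3; min AVC = 43 - 12·3 + 2·3^2 = ¥25.
Since P = ¥169 ≥ min AVC = ¥25, price covers variable cost and the firm should produce.
Set P = MC: 169 = 43 - 24q + 6q^2 → -126 - 24q + 6q^2 = 0. The roots are q = -3 and q = 7; the profit-maximizing output is on the rising part of MC, so q* = 7.
Check: AVC at q = 7 is ¥57 ≤ P, so revenue covers variable cost.
Profit = P·q − TC = 169·7 − 684 = ¥499.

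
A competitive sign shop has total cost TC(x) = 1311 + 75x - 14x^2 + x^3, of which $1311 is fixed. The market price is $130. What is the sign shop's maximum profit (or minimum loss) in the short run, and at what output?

Profit = -$343 at x = 11

AVC = 75 - 14x + x^2; min AVC = $26 at x = 7. Since P = $130 ≥ min AVC, the firm produces.
MC = 75 - 28x + 3x^2. Setting P = MC and taking the root on the rising branch gives x* = 11.
TR = 130·11 = 1430. TC = 1311 + 462 = 1773. Profit = 1430 − 1773 = -$343.
That loss of $343 beats the $1311 the firm would lose by shutting down; producing recovers $968 of fixed cost.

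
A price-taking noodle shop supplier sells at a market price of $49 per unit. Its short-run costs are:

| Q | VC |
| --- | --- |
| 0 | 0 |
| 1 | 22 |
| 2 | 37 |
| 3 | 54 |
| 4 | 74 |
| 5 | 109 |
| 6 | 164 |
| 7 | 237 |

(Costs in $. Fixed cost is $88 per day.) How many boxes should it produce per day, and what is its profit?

Q = 5; profit = $48

Profit at each row (π = 49Q − TC): Q=0: -88; Q=1: -61; Q=2: -27; Q=3: 5; Q=4: 34; Q=5: 48; Q=6: 42; Q=7: 18.
Profit is maximized at Q = 5. AVC there is 109/5 = $21.80 ≤ P, so producing beats shutting down (which would give -$88).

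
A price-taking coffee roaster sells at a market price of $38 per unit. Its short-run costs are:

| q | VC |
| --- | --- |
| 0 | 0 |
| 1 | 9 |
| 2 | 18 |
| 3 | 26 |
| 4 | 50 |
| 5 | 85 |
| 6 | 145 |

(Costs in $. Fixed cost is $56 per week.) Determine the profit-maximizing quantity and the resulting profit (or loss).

Compute π = P·q − TC at each output: q=0: -56; q=1: -27; q=2: 2; q=3: 32; q=4: 46; q=5: 49; q=6: 27.
Profit is maximized at q = 5. AVC there is 85/5 = $17 ≤ P, so producing beats shutting down (which would give -$56).

q = 5; profit = $49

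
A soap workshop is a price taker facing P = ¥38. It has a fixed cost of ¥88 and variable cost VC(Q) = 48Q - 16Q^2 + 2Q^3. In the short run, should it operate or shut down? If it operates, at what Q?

Strip out fixed cost: VC = 48Q - 16Q^2 + 2Q^3. Then AVC = 48 - 16Q + 2Q^2 and MC = 48 - 32Q + 6Q^2.
AVC hits its minimum where MC = AVC, at Q = 4, giving min AVC = 48 - 16·4 + 2·4^2 = ¥16.
Because ¥38 ≥ ¥16, revenue can cover variable cost; the firm operates.
P = MC gives 10 - 32Q + 6Q^2 = 0, with roots 1/3 and 5. Take the larger (rising MC): Q* = 5.
Check: AVC at Q = 5 is ¥18 ≤ P, so revenue covers variable cost.
Profit = P·Q − TC = 38·5 − 178 = ¥12.

Produce at Q = 5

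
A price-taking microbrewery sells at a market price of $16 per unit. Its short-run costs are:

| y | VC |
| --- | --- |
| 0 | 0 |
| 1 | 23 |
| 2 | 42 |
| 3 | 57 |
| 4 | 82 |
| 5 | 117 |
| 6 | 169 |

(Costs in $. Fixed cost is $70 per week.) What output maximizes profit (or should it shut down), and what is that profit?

Compute π = P·y − TC at each output: y=0: -70; y=1: -77; y=2: -80; y=3: -79; y=4: -88; y=5: -107; y=6: -143.
Profit is highest at y = 0. Equivalently, the lowest AVC in the table is 57/3 ≈ $19 at y = 3, and P = $16 falls below it — price never covers variable cost, so the firm shuts down and loses only its fixed cost.

y = 0 (shut down); profit = -$70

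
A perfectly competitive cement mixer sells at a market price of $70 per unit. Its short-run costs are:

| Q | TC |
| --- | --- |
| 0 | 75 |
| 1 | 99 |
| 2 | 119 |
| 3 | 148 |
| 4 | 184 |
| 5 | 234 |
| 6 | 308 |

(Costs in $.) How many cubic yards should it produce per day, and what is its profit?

Q = 5; profit = $116

Compute π = P·Q − TC at each output: Q=0: -75; Q=1: -29; Q=2: 21; Q=3: 62; Q=4: 96; Q=5: 116; Q=6: 112.
Profit is maximized at Q = 5. AVC there is 159/5 = $31.80 ≤ P, so producing beats shutting down (which would give -$75).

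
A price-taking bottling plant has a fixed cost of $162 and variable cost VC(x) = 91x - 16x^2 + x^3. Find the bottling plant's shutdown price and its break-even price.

Shutdown price = $27; break-even price = $46

AVC = 91 - 16x + x^2; minimized at x = 8, giving min AVC = $27. That is the shutdown price.
ATC = 162/x + 91 - 16x + x^2. Setting dATC/dx = −162/x^2 − 16 + 2x = 0 gives x = 9 (since 2·9^3 − 16·9^2 = 162).
min ATC = 162/9 + 91 − 16·9 + 9^2 = $46. That is the break-even price.
For $27 ≤ P < $46 the firm produces at a loss; below $27 it shuts down.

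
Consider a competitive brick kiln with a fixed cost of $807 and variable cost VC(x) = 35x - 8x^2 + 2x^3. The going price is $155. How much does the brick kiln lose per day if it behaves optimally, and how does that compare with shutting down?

AVC = 35 - 8x + 2x^2; min AVC = $27 at x = 2. Since P = $155 ≥ min AVC, the firm produces.
MC = 35 - 16x + 6x^2. Setting P = MC and taking the root on the rising branch gives x* = 6.
TR = 155·6 = 930. TC = 807 + 354 = 1161. Profit = 930 − 1161 = -$231.
By producing, the firm covers all variable cost plus $576 of fixed cost; shutting down would lose the full $807.

Profit = -$231 at x = 6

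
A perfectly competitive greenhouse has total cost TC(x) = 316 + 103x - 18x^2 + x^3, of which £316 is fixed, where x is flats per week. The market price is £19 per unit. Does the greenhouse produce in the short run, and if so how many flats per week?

Shut down

From TC, MC = TC'(x) = 103 - 36x + 3x^2 and AVC = VC/x = 103 - 18x + x^2.
AVC hits its minimum where MC = AVC, at x = 9, giving min AVC = 103 - 18·9 + 9^2 = £22.
With P < min AVC (£19 < £22), every unit sold adds to the loss.
Shutting down limits the loss to fixed cost, £316.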